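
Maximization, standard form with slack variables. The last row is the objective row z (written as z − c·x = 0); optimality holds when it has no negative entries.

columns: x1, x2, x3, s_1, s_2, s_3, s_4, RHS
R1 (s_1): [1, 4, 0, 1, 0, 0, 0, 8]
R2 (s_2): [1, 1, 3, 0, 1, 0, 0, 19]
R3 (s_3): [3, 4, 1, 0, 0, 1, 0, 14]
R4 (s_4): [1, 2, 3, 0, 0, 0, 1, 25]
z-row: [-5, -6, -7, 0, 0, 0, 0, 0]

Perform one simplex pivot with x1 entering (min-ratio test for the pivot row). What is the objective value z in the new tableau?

70/3

Ratio test on column x1 — row 1: 8/1 = 8; row 2: 19/1 = 19; row 3: 14/3 = 14/3; row 4: 25/1 = 25. Minimum is 14/3 at row 3 (s_3 leaves); pivot element 3.
Pivot on row 3; the z-row RHS becomes 0 − (-5)·(14/3) = 70/3.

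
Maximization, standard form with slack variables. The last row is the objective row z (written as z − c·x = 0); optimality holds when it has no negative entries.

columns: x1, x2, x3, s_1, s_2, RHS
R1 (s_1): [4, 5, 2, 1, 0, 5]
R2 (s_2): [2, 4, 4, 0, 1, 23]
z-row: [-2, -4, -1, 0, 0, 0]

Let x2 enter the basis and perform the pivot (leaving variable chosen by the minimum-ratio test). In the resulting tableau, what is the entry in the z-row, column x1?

6/5

Ratio test on column x2 — row 1: 5/5 = 1; row 2: 23/4 = 23/4. Minimum is 1 at row 1 (s_1 leaves); pivot element 5.
Divide row 1 by 5; eliminate column x2 from the other rows.
z-row update in column x1: -2 − (-4)·(4/5) = 6/5.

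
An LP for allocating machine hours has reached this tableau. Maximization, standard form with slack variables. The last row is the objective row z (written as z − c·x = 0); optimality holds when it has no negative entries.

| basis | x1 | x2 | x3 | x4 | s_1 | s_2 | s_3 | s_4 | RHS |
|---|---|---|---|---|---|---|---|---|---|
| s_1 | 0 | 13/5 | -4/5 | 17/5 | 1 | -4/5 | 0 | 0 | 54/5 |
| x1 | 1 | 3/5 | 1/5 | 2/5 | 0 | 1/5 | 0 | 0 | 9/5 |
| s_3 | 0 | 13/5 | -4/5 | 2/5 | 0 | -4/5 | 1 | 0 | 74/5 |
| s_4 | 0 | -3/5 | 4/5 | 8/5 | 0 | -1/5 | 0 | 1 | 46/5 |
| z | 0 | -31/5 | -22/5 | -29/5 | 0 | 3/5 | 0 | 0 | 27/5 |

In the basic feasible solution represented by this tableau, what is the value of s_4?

46/5

s_4 is basic (row 4); its value is the RHS of that row, 46/5.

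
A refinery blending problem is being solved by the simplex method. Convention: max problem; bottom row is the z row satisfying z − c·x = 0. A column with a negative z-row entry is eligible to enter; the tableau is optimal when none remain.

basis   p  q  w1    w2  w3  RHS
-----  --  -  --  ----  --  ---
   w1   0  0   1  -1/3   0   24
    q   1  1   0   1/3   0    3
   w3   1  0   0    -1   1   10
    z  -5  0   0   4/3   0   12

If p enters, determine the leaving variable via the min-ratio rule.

Column p entries and ratios — w1: 0 ≤ 0, skip; q: 3/1 = 3; w3: 10/1 = 10.
Smallest ratio is 3 in the row of q, so q leaves.

q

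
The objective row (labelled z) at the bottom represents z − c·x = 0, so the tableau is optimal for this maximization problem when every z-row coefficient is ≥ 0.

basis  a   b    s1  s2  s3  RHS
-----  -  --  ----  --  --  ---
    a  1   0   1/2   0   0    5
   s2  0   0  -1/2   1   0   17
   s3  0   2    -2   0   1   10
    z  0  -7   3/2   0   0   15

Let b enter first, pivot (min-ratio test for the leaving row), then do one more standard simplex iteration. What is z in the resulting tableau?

105

Ratio test on column b — row 1: entry 0 ≤ 0; row 2: entry 0 ≤ 0; row 3: 10/2 = 5. Minimum is 5 at row 3 (s3 leaves); pivot element 2.
Pivot on row 3; the z-row RHS becomes 15 − (-7)·5 = 50.
Next entering variable (most negative z-row entry -11/2): s1.
Ratio test on column s1 — row 1: 5/(1/2) = 10; row 2: entry -1/2 ≤ 0; row 3: entry -1 ≤ 0. Minimum is 10 at row 1 (a leaves); pivot element 1/2.
After the second pivot the z-row RHS is 50 − (-11/2)·10 = 105.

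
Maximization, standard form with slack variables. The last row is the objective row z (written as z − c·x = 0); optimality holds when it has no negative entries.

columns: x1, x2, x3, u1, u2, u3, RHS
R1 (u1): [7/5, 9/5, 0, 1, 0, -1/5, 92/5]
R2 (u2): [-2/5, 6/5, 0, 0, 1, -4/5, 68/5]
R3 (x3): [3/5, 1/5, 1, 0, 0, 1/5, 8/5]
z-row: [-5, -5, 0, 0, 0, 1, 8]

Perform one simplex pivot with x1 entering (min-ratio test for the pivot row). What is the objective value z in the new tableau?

64/3

Ratio test on column x1 — row 1: (92/5)/(7/5) = 92/7; row 2: entry -2/5 ≤ 0; row 3: (8/5)/(3/5) = 8/3. Minimum is 8/3 at row 3 (x3 leaves); pivot element 3/5.
Pivot on row 3; the z-row RHS becomes 8 − (-5)·(8/3) = 64/3.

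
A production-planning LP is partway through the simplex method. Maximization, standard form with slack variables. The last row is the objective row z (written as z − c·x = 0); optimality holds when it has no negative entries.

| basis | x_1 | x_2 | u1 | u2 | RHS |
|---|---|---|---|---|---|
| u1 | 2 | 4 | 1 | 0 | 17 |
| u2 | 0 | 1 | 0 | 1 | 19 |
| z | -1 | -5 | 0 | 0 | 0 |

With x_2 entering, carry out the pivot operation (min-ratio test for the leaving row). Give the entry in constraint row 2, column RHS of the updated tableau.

Ratio test on column x_2 — row 1: 17/4 = 17/4; row 2: 19/1 = 19. Minimum is 17/4 at row 1 (u1 leaves); pivot element 4.
Divide row 1 by 4; eliminate column x_2 from the other rows.
Row 2 update in column RHS: 19 − 1·(17/4) = 59/4.

59/4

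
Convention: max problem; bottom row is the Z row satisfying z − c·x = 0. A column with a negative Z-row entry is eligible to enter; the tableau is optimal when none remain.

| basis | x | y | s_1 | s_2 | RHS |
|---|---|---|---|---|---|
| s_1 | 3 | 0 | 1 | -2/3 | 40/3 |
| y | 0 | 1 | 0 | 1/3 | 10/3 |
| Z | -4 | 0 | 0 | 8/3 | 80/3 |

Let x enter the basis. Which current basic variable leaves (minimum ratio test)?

s_1

Column x entries and ratios — s_1: (40/3)/3 = 40/9; y: 0 ≤ 0, skip.
Smallest ratio is 40/9 in the row of s_1, so s_1 leaves.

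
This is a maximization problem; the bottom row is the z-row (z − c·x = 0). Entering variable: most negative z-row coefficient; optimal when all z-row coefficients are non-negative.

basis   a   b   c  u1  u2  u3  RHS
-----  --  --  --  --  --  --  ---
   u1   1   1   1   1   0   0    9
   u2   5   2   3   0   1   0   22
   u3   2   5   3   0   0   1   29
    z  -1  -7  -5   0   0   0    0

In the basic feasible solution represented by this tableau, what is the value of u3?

29

u3 is basic (row 3); its value is the RHS of that row, 29.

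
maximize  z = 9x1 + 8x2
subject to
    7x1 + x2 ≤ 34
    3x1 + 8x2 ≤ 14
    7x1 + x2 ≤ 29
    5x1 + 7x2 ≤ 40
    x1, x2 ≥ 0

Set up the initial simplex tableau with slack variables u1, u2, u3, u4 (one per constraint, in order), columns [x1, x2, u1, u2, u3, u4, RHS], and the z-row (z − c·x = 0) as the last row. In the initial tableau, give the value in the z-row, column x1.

-9

The z-row carries the negated objective coefficients: the x1 entry is -9.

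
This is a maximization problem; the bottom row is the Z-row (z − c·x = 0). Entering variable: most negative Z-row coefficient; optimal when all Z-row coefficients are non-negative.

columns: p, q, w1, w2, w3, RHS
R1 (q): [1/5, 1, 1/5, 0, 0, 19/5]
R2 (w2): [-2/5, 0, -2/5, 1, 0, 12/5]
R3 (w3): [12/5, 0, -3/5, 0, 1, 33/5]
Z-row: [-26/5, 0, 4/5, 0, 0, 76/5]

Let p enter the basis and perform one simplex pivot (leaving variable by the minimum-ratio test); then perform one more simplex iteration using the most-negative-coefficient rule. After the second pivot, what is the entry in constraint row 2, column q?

Ratio test on column p — row 1: (19/5)/(1/5) = 19; row 2: entry -2/5 ≤ 0; row 3: (33/5)/(12/5) = 11/4. Minimum is 11/4 at row 3 (w3 leaves); pivot element 12/5.
Divide row 3 by 12/5; eliminate column p from the other rows.
Second iteration: most negative Z-row entry is -1/2 in column w1, so w1 enters.
Ratio test on column w1 — row 1: (13/4)/(1/4) = 13; row 2: entry -1/2 ≤ 0; row 3: entry -1/4 ≤ 0. Minimum is 13 at row 1 (q leaves); pivot element 1/4.
Divide row 1 by 1/4; eliminate column w1 from the other rows.
After both pivots, the entry at constraint row 2, column q is 2.

2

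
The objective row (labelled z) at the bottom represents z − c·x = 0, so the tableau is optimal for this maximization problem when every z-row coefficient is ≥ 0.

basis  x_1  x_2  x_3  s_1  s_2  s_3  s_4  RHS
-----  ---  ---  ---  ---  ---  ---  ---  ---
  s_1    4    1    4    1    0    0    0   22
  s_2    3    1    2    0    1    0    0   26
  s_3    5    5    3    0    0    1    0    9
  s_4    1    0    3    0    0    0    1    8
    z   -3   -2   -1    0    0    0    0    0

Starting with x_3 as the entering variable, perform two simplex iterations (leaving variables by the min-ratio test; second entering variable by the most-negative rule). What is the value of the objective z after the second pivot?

Ratio test on column x_3 — row 1: 22/4 = 11/2; row 2: 26/2 = 13; row 3: 9/3 = 3; row 4: 8/3 = 8/3. Minimum is 8/3 at row 4 (s_4 leaves); pivot element 3.
Pivot on row 4; the z-row RHS becomes 0 − (-1)·(8/3) = 8/3.
Next entering variable (most negative z-row entry -8/3): x_1.
Ratio test on column x_1 — row 1: (34/3)/(8/3) = 17/4; row 2: (62/3)/(7/3) = 62/7; row 3: 1/4 = 1/4; row 4: (8/3)/(1/3) = 8. Minimum is 1/4 at row 3 (s_3 leaves); pivot element 4.
After the second pivot the z-row RHS is 8/3 − (-8/3)·(1/4) = 10/3.

10/3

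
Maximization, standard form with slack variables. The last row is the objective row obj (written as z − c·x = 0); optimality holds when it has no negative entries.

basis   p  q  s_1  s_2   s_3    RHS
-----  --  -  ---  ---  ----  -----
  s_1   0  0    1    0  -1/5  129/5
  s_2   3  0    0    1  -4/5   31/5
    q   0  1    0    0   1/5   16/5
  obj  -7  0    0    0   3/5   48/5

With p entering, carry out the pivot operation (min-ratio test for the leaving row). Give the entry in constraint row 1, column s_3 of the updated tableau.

Ratio test on column p — row 1: entry 0 ≤ 0; row 2: (31/5)/3 = 31/15; row 3: entry 0 ≤ 0. Minimum is 31/15 at row 2 (s_2 leaves); pivot element 3.
Divide row 2 by 3; eliminate column p from the other rows.
Row 1 update in column s_3: -1/5 − 0·(-4/15) = -1/5.

-1/5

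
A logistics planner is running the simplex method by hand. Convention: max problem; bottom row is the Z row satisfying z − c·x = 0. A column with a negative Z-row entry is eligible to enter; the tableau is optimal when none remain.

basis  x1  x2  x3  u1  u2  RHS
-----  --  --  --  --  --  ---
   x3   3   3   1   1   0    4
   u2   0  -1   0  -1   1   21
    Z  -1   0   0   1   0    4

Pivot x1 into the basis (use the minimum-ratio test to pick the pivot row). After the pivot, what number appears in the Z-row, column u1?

Ratio test on column x1 — row 1: 4/3 = 4/3; row 2: entry 0 ≤ 0. Minimum is 4/3 at row 1 (x3 leaves); pivot element 3.
Divide row 1 by 3; eliminate column x1 from the other rows.
Z-row update in column u1: 1 − (-1)·(1/3) = 4/3.

4/3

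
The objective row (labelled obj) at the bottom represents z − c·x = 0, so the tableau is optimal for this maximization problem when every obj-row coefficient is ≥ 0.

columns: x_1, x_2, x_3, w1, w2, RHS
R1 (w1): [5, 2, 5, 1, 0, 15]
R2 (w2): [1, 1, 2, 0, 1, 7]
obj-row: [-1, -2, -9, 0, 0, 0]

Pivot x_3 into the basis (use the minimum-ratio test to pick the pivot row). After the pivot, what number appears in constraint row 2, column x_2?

1/5

Ratio test on column x_3 — row 1: 15/5 = 3; row 2: 7/2 = 7/2. Minimum is 3 at row 1 (w1 leaves); pivot element 5.
Divide row 1 by 5; eliminate column x_3 from the other rows.
Row 2 update in column x_2: 1 − 2·(2/5) = 1/5.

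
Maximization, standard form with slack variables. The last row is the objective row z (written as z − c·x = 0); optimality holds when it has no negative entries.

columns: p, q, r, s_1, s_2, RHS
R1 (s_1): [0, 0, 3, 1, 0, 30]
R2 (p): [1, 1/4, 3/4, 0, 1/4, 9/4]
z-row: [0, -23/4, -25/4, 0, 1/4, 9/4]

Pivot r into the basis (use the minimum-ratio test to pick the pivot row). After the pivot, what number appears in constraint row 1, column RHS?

21

Ratio test on column r — row 1: 30/3 = 10; row 2: (9/4)/(3/4) = 3. Minimum is 3 at row 2 (p leaves); pivot element 3/4.
Divide row 2 by 3/4; eliminate column r from the other rows.
Row 1 update in column RHS: 30 − 3·3 = 21.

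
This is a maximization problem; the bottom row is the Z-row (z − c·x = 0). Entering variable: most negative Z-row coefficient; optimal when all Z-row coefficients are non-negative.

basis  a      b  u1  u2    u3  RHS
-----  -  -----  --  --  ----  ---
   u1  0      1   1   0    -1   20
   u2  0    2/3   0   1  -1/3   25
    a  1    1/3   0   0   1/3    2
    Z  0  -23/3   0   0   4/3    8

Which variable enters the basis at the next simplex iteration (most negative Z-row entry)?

Negative Z-row entries: b: -23/3.
The most negative is -23/3 in column b, so b enters.

b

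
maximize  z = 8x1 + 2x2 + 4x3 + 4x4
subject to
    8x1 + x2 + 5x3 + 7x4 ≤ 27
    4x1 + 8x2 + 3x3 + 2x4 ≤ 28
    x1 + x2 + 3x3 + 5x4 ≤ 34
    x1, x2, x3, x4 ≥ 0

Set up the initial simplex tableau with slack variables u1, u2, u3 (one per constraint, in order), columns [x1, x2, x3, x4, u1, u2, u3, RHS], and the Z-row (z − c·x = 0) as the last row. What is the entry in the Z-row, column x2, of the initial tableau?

The Z-row carries the negated objective coefficients: the x2 entry is -2.

-2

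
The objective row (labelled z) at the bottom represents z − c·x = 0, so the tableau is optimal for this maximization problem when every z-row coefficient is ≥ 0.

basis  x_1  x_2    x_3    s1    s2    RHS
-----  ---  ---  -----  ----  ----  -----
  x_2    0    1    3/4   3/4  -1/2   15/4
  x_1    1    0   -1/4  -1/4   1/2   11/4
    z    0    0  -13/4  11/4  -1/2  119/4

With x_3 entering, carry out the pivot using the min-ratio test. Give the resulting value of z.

Ratio test on column x_3 — row 1: (15/4)/(3/4) = 5; row 2: entry -1/4 ≤ 0. Minimum is 5 at row 1 (x_2 leaves); pivot element 3/4.
Pivot on row 1; the z-row RHS becomes 119/4 − (-13/4)·5 = 46.

46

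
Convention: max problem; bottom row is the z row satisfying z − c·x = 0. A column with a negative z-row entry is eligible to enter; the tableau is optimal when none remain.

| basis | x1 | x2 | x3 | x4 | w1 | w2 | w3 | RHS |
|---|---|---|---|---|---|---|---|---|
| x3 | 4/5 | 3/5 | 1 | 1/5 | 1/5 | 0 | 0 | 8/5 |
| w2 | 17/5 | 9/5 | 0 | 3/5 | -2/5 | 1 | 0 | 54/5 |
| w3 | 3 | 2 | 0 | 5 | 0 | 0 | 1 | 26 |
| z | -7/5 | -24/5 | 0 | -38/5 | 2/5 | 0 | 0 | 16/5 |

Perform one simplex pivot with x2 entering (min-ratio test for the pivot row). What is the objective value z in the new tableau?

16

Ratio test on column x2 — row 1: (8/5)/(3/5) = 8/3; row 2: (54/5)/(9/5) = 6; row 3: 26/2 = 13. Minimum is 8/3 at row 1 (x3 leaves); pivot element 3/5.
Pivot on row 1; the z-row RHS becomes 16/5 − (-24/5)·(8/3) = 16.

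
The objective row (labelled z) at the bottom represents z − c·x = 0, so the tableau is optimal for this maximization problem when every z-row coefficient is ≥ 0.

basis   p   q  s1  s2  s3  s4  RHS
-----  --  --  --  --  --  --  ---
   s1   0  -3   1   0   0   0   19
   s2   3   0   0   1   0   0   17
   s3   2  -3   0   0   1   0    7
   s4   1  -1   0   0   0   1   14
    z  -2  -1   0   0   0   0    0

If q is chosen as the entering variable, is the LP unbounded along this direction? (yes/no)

yes

Every constraint-row entry in column q is ≤ 0, so increasing q is unbounded.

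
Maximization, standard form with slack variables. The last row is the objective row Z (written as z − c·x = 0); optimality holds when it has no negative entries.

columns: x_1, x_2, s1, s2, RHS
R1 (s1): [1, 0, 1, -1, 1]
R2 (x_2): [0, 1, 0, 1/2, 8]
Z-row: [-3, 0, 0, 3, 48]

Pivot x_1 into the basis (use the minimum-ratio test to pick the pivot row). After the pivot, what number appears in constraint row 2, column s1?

0

Ratio test on column x_1 — row 1: 1/1 = 1; row 2: entry 0 ≤ 0. Minimum is 1 at row 1 (s1 leaves); pivot element 1.
Divide row 1 by 1; eliminate column x_1 from the other rows.
Row 2 update in column s1: 0 − 0·1 = 0.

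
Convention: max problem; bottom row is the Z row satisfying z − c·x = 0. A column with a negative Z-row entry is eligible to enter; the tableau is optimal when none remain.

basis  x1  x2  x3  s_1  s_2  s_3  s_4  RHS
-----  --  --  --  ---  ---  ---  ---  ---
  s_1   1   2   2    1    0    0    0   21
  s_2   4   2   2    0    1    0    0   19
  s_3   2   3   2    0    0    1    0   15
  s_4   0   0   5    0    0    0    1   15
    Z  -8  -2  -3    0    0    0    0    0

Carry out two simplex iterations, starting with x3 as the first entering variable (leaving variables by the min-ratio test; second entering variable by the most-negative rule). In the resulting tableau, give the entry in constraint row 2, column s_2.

1/4

Ratio test on column x3 — row 1: 21/2 = 21/2; row 2: 19/2 = 19/2; row 3: 15/2 = 15/2; row 4: 15/5 = 3. Minimum is 3 at row 4 (s_4 leaves); pivot element 5.
Divide row 4 by 5; eliminate column x3 from the other rows.
Second iteration: most negative Z-row entry is -8 in column x1, so x1 enters.
Ratio test on column x1 — row 1: 15/1 = 15; row 2: 13/4 = 13/4; row 3: 9/2 = 9/2; row 4: entry 0 ≤ 0. Minimum is 13/4 at row 2 (s_2 leaves); pivot element 4.
Divide row 2 by 4; eliminate column x1 from the other rows.
After both pivots, the entry at constraint row 2, column s_2 is 1/4.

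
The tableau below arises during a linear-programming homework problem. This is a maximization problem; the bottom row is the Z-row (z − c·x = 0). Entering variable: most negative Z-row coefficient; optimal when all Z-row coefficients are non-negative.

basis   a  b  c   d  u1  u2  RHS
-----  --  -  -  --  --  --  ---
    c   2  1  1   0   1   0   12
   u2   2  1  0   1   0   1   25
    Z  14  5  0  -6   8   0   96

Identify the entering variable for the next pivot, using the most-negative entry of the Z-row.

d

Negative Z-row entries: d: -6.
The most negative is -6 in column d, so d enters.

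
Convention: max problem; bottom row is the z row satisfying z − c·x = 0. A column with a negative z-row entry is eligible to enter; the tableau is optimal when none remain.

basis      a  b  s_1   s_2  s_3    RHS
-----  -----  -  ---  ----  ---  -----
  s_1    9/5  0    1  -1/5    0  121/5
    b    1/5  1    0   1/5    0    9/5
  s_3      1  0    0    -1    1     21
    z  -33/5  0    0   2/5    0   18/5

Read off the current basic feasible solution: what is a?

0

a is not in the basis, so in the current basic feasible solution a = 0.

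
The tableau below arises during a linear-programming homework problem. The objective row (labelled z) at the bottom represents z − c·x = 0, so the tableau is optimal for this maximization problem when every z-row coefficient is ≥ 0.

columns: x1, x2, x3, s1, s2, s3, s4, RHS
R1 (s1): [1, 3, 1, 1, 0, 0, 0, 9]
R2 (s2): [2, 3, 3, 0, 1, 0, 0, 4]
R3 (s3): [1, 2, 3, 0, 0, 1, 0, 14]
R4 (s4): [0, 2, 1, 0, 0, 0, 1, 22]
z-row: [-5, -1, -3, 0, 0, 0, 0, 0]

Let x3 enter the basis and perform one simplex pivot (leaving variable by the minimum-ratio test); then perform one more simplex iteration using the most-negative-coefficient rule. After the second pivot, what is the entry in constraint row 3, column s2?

-1/2

Ratio test on column x3 — row 1: 9/1 = 9; row 2: 4/3 = 4/3; row 3: 14/3 = 14/3; row 4: 22/1 = 22. Minimum is 4/3 at row 2 (s2 leaves); pivot element 3.
Divide row 2 by 3; eliminate column x3 from the other rows.
Second iteration: most negative z-row entry is -3 in column x1, so x1 enters.
Ratio test on column x1 — row 1: (23/3)/(1/3) = 23; row 2: (4/3)/(2/3) = 2; row 3: entry -1 ≤ 0; row 4: entry -2/3 ≤ 0. Minimum is 2 at row 2 (x3 leaves); pivot element 2/3.
Divide row 2 by 2/3; eliminate column x1 from the other rows.
After both pivots, the entry at constraint row 3, column s2 is -1/2.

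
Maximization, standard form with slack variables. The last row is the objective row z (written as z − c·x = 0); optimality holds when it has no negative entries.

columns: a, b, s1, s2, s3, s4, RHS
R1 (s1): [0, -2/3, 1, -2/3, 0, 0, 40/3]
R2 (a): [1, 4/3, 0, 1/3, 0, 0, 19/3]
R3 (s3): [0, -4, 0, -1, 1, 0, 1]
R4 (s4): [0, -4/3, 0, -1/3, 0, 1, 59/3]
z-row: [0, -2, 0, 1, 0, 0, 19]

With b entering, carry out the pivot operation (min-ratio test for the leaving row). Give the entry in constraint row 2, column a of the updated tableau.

3/4

Ratio test on column b — row 1: entry -2/3 ≤ 0; row 2: (19/3)/(4/3) = 19/4; row 3: entry -4 ≤ 0; row 4: entry -4/3 ≤ 0. Minimum is 19/4 at row 2 (a leaves); pivot element 4/3.
Divide row 2 by 4/3; eliminate column b from the other rows.
In the new row 2, the a entry is the old entry divided by the pivot: 1/(4/3) = 3/4.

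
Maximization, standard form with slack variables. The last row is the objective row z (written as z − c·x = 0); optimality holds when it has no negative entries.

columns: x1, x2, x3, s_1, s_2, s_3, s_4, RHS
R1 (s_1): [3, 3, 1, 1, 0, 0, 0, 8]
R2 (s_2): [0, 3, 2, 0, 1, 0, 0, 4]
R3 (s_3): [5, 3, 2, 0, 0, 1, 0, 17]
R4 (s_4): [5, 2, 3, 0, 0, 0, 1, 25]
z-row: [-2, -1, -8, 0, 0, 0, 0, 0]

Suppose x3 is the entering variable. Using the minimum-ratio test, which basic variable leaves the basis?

s_2

Column x3 entries and ratios — s_1: 8/1 = 8; s_2: 4/2 = 2; s_3: 17/2 = 17/2; s_4: 25/3 = 25/3.
Smallest ratio is 2 in the row of s_2, so s_2 leaves.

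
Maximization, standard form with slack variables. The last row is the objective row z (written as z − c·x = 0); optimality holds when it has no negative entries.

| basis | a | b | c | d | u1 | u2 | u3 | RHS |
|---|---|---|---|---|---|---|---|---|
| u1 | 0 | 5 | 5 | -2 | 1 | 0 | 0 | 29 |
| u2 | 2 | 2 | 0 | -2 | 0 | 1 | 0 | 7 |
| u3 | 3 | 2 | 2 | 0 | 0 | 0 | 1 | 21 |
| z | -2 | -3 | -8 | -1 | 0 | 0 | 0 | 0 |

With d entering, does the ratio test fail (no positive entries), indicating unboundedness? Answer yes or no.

Every constraint-row entry in column d is ≤ 0, so increasing d is unbounded.

yes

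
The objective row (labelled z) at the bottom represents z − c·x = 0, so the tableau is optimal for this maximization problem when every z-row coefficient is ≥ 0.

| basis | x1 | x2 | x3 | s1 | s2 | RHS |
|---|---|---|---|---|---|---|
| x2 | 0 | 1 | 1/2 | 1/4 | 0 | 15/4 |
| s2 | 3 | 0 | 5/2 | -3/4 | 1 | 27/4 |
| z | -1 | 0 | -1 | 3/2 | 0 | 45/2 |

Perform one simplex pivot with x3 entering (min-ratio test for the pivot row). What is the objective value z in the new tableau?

Ratio test on column x3 — row 1: (15/4)/(1/2) = 15/2; row 2: (27/4)/(5/2) = 27/10. Minimum is 27/10 at row 2 (s2 leaves); pivot element 5/2.
Pivot on row 2; the z-row RHS becomes 45/2 − (-1)·(27/10) = 126/5.

126/5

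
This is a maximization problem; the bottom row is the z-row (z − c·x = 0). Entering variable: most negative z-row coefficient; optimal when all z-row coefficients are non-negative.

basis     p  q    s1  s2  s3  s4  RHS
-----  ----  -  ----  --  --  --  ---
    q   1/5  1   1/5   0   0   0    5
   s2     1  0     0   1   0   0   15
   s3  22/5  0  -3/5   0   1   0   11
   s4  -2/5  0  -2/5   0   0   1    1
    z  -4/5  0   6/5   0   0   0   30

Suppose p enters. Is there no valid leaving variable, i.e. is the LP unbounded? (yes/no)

Column p has positive entries in row(s) 1, 2, 3, so the ratio test bounds it — not unbounded.

no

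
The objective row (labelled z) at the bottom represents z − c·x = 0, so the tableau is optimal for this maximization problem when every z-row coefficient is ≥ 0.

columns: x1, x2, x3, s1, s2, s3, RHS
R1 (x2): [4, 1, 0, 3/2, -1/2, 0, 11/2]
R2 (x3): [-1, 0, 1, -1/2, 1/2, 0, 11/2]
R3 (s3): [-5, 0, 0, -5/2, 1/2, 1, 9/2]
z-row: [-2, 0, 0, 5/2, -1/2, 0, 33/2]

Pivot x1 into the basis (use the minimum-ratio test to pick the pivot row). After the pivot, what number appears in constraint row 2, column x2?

Ratio test on column x1 — row 1: (11/2)/4 = 11/8; row 2: entry -1 ≤ 0; row 3: entry -5 ≤ 0. Minimum is 11/8 at row 1 (x2 leaves); pivot element 4.
Divide row 1 by 4; eliminate column x1 from the other rows.
Row 2 update in column x2: 0 − (-1)·(1/4) = 1/4.

1/4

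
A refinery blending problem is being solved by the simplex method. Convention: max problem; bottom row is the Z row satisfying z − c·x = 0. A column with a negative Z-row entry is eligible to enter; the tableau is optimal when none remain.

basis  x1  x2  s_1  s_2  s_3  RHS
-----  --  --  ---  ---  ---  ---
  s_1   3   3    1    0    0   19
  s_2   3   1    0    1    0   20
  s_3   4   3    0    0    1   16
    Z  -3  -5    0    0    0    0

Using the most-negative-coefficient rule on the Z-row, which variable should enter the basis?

Negative Z-row entries: x1: -3, x2: -5.
The most negative is -5 in column x2, so x2 enters.

x2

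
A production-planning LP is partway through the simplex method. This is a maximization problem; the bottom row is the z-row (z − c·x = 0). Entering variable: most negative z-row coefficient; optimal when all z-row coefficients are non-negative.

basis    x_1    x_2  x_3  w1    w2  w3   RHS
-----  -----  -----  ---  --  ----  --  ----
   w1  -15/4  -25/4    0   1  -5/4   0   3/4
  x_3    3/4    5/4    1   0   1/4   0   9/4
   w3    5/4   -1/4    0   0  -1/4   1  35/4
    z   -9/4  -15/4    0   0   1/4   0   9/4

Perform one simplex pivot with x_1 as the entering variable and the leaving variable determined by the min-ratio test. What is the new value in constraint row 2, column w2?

Ratio test on column x_1 — row 1: entry -15/4 ≤ 0; row 2: (9/4)/(3/4) = 3; row 3: (35/4)/(5/4) = 7. Minimum is 3 at row 2 (x_3 leaves); pivot element 3/4.
Divide row 2 by 3/4; eliminate column x_1 from the other rows.
In the new row 2, the w2 entry is the old entry divided by the pivot: (1/4)/(3/4) = 1/3.

1/3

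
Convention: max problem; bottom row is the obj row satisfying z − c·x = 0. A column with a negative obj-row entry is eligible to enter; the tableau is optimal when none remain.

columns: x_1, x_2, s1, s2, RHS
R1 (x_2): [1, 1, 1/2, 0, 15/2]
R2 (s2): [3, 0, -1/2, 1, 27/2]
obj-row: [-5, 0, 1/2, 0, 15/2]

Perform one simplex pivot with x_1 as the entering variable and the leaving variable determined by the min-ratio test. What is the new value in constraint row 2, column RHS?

9/2

Ratio test on column x_1 — row 1: (15/2)/1 = 15/2; row 2: (27/2)/3 = 9/2. Minimum is 9/2 at row 2 (s2 leaves); pivot element 3.
Divide row 2 by 3; eliminate column x_1 from the other rows.
In the new row 2, the RHS entry is the old entry divided by the pivot: (27/2)/3 = 9/2.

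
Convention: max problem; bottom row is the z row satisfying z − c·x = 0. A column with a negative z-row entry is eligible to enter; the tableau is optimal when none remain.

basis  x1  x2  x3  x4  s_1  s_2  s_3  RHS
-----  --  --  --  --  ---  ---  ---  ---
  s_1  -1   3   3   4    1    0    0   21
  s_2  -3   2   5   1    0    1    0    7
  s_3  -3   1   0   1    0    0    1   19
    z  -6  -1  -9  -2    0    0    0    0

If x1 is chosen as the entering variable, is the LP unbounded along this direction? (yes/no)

yes

Every constraint-row entry in column x1 is ≤ 0, so increasing x1 is unbounded.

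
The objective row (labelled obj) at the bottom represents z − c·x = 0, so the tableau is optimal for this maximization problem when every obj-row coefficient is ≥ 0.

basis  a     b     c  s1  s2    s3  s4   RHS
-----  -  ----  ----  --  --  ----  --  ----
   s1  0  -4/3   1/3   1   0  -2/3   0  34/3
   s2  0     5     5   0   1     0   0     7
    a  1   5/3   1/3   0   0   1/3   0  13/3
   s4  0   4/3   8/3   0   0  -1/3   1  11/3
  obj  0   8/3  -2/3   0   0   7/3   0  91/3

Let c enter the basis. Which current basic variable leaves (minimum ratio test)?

Column c entries and ratios — s1: (34/3)/(1/3) = 34; s2: 7/5 = 7/5; a: (13/3)/(1/3) = 13; s4: (11/3)/(8/3) = 11/8.
Smallest ratio is 11/8 in the row of s4, so s4 leaves.

s4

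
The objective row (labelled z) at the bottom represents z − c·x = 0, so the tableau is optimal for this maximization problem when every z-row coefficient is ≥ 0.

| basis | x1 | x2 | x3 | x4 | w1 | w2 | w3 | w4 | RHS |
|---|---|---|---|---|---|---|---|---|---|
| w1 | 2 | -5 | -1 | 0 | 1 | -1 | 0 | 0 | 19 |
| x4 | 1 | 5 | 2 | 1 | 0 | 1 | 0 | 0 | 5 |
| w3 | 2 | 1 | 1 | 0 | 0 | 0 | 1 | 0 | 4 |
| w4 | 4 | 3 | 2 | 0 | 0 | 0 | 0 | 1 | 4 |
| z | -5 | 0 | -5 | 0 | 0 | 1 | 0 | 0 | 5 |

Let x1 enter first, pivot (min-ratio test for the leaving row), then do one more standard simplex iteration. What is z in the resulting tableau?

15

Ratio test on column x1 — row 1: 19/2 = 19/2; row 2: 5/1 = 5; row 3: 4/2 = 2; row 4: 4/4 = 1. Minimum is 1 at row 4 (w4 leaves); pivot element 4.
Pivot on row 4; the z-row RHS becomes 5 − (-5)·1 = 10.
Next entering variable (most negative z-row entry -5/2): x3.
Ratio test on column x3 — row 1: entry -2 ≤ 0; row 2: 4/(3/2) = 8/3; row 3: entry 0 ≤ 0; row 4: 1/(1/2) = 2. Minimum is 2 at row 4 (x1 leaves); pivot element 1/2.
After the second pivot the z-row RHS is 10 − (-5/2)·2 = 15.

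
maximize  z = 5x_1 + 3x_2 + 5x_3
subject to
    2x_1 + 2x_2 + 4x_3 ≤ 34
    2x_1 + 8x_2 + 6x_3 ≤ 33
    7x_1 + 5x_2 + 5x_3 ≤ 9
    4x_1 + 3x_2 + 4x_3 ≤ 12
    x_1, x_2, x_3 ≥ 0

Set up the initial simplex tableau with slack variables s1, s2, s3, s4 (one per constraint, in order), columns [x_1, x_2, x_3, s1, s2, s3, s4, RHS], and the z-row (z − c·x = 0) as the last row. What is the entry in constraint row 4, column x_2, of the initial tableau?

Constraint 4 has coefficient 3 on x_2.

3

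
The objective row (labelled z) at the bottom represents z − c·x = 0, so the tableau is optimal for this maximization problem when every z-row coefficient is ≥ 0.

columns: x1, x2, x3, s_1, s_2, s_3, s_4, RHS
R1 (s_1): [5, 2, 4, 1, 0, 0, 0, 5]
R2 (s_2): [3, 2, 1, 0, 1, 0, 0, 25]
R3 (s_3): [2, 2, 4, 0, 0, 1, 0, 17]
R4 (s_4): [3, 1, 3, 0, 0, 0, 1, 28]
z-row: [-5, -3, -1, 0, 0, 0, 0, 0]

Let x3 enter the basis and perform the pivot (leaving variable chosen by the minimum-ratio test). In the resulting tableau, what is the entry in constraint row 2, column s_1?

-1/4

Ratio test on column x3 — row 1: 5/4 = 5/4; row 2: 25/1 = 25; row 3: 17/4 = 17/4; row 4: 28/3 = 28/3. Minimum is 5/4 at row 1 (s_1 leaves); pivot element 4.
Divide row 1 by 4; eliminate column x3 from the other rows.
Row 2 update in column s_1: 0 − 1·(1/4) = -1/4.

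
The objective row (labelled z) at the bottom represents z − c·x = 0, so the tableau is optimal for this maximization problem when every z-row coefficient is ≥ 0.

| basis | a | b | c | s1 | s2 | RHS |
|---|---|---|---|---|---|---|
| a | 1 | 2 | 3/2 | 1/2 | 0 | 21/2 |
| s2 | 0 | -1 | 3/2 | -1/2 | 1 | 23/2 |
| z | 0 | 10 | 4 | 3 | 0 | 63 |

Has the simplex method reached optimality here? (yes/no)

yes

Every z-row coefficient is ≥ 0, so the tableau is optimal.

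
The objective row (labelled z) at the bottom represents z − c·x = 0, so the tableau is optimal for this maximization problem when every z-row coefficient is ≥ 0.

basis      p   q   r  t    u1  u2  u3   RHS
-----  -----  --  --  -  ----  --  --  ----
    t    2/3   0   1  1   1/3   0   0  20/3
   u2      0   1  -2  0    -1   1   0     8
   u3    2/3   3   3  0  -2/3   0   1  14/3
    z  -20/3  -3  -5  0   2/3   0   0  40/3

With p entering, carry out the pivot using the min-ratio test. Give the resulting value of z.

60

Ratio test on column p — row 1: (20/3)/(2/3) = 10; row 2: entry 0 ≤ 0; row 3: (14/3)/(2/3) = 7. Minimum is 7 at row 3 (u3 leaves); pivot element 2/3.
Pivot on row 3; the z-row RHS becomes 40/3 − (-20/3)·7 = 60.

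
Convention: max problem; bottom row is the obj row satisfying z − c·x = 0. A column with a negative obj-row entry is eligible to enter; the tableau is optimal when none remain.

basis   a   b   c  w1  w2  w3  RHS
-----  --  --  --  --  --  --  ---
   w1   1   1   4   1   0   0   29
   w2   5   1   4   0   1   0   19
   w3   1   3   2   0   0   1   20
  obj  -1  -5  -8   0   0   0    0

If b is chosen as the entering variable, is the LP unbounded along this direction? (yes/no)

Column b has positive entries in row(s) 1, 2, 3, so the ratio test bounds it — not unbounded.

no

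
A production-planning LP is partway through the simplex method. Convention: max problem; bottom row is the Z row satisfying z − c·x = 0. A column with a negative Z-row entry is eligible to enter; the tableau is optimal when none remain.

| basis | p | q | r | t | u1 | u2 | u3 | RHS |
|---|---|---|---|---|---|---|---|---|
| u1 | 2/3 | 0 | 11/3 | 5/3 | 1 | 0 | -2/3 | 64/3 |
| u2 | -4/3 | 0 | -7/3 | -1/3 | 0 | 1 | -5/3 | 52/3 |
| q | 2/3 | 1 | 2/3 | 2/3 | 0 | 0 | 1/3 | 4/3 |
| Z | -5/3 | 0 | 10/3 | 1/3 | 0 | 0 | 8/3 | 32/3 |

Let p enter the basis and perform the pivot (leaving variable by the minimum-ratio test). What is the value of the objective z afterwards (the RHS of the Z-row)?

Ratio test on column p — row 1: (64/3)/(2/3) = 32; row 2: entry -4/3 ≤ 0; row 3: (4/3)/(2/3) = 2. Minimum is 2 at row 3 (q leaves); pivot element 2/3.
Pivot on row 3; the Z-row RHS becomes 32/3 − (-5/3)·2 = 14.

14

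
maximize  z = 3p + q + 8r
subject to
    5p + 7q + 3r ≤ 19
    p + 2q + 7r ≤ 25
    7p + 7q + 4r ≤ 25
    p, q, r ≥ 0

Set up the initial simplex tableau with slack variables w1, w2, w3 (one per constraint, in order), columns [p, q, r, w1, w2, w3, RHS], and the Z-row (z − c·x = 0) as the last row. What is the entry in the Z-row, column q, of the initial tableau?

-1

The Z-row carries the negated objective coefficients: the q entry is -1.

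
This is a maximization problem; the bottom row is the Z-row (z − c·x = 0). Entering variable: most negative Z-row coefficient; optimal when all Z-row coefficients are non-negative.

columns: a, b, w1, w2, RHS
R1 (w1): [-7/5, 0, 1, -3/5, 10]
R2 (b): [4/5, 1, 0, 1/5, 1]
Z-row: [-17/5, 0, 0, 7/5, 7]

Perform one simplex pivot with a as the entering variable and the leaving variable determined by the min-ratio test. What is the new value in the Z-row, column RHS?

Ratio test on column a — row 1: entry -7/5 ≤ 0; row 2: 1/(4/5) = 5/4. Minimum is 5/4 at row 2 (b leaves); pivot element 4/5.
Divide row 2 by 4/5; eliminate column a from the other rows.
Z-row update in column RHS: 7 − (-17/5)·(5/4) = 45/4.

45/4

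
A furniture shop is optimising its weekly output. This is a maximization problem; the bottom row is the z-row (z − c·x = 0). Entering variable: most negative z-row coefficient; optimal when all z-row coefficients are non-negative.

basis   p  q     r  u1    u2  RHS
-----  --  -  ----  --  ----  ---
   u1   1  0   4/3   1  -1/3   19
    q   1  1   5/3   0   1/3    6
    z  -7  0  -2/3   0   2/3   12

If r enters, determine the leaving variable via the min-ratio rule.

Column r entries and ratios — u1: 19/(4/3) = 57/4; q: 6/(5/3) = 18/5.
Smallest ratio is 18/5 in the row of q, so q leaves.

q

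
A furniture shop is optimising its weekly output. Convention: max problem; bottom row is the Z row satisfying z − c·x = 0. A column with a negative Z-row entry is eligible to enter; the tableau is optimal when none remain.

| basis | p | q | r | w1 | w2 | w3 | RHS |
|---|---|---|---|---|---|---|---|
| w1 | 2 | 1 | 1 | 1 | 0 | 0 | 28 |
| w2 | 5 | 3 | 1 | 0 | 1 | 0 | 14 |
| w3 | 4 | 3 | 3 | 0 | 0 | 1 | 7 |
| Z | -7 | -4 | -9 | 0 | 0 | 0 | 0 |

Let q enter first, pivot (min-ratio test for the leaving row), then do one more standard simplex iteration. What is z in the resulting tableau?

21

Ratio test on column q — row 1: 28/1 = 28; row 2: 14/3 = 14/3; row 3: 7/3 = 7/3. Minimum is 7/3 at row 3 (w3 leaves); pivot element 3.
Pivot on row 3; the Z-row RHS becomes 0 − (-4)·(7/3) = 28/3.
Next entering variable (most negative Z-row entry -5): r.
Ratio test on column r — row 1: entry 0 ≤ 0; row 2: entry -2 ≤ 0; row 3: (7/3)/1 = 7/3. Minimum is 7/3 at row 3 (q leaves); pivot element 1.
After the second pivot the Z-row RHS is 28/3 − (-5)·(7/3) = 21.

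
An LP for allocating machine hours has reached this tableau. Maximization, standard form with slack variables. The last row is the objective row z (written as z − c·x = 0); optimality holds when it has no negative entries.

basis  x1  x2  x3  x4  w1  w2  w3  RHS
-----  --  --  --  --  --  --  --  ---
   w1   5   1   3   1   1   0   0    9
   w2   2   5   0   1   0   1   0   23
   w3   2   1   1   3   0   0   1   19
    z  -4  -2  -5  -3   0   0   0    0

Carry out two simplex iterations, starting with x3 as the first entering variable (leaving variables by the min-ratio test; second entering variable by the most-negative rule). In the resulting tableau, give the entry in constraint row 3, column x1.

1/8

Ratio test on column x3 — row 1: 9/3 = 3; row 2: entry 0 ≤ 0; row 3: 19/1 = 19. Minimum is 3 at row 1 (w1 leaves); pivot element 3.
Divide row 1 by 3; eliminate column x3 from the other rows.
Second iteration: most negative z-row entry is -4/3 in column x4, so x4 enters.
Ratio test on column x4 — row 1: 3/(1/3) = 9; row 2: 23/1 = 23; row 3: 16/(8/3) = 6. Minimum is 6 at row 3 (w3 leaves); pivot element 8/3.
Divide row 3 by 8/3; eliminate column x4 from the other rows.
After both pivots, the entry at constraint row 3, column x1 is 1/8.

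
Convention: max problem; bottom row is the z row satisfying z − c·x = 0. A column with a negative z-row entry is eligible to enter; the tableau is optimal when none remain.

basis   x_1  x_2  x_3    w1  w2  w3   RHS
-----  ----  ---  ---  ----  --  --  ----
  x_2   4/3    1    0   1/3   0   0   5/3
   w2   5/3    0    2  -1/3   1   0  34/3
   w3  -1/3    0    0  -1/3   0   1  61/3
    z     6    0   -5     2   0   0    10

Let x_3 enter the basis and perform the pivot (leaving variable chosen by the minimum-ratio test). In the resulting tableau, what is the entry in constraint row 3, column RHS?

61/3

Ratio test on column x_3 — row 1: entry 0 ≤ 0; row 2: (34/3)/2 = 17/3; row 3: entry 0 ≤ 0. Minimum is 17/3 at row 2 (w2 leaves); pivot element 2.
Divide row 2 by 2; eliminate column x_3 from the other rows.
Row 3 update in column RHS: 61/3 − 0·(17/3) = 61/3.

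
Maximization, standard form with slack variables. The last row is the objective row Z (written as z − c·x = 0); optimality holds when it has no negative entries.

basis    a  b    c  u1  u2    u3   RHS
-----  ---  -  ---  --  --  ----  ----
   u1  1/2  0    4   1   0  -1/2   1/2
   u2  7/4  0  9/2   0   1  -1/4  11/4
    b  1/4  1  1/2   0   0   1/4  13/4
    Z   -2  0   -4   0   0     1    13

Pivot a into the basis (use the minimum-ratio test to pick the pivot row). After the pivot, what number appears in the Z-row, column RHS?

Ratio test on column a — row 1: (1/2)/(1/2) = 1; row 2: (11/4)/(7/4) = 11/7; row 3: (13/4)/(1/4) = 13. Minimum is 1 at row 1 (u1 leaves); pivot element 1/2.
Divide row 1 by 1/2; eliminate column a from the other rows.
Z-row update in column RHS: 13 − (-2)·1 = 15.

15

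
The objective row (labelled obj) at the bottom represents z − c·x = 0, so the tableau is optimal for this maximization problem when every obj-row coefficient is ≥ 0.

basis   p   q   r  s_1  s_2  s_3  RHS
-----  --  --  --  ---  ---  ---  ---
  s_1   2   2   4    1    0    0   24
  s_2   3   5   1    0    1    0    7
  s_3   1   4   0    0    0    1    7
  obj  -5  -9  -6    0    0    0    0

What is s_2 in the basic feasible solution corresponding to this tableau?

7

s_2 is basic (row 2); its value is the RHS of that row, 7.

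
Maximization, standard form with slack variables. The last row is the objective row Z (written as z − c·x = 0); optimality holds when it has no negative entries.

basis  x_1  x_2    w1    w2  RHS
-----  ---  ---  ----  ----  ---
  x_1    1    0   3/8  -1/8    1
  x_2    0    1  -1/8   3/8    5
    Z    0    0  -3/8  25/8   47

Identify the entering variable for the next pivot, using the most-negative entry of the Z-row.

Negative Z-row entries: w1: -3/8.
The most negative is -3/8 in column w1, so w1 enters.

w1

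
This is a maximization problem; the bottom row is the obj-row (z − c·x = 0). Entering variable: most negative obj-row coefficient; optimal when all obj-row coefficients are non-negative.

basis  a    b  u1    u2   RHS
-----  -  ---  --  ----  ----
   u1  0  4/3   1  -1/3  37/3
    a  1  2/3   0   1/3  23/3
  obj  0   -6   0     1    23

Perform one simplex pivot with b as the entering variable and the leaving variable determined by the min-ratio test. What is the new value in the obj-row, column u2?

-1/2

Ratio test on column b — row 1: (37/3)/(4/3) = 37/4; row 2: (23/3)/(2/3) = 23/2. Minimum is 37/4 at row 1 (u1 leaves); pivot element 4/3.
Divide row 1 by 4/3; eliminate column b from the other rows.
obj-row update in column u2: 1 − (-6)·(-1/4) = -1/2.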